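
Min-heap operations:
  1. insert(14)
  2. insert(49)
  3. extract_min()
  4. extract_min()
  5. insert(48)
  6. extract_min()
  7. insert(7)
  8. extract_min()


insert(14) -> [14]
insert(49) -> [14, 49]
extract_min()->14, [49]
extract_min()->49, []
insert(48) -> [48]
extract_min()->48, []
insert(7) -> [7]
extract_min()->7, []

Final heap: []


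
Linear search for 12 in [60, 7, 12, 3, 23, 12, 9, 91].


i=0: 60!=12
i=1: 7!=12
i=2: 12==12 found!

Found at 2, 3 comps


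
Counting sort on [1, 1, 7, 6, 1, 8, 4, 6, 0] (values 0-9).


Input: [1, 1, 7, 6, 1, 8, 4, 6, 0]
Counts: [1, 3, 0, 0, 1, 0, 2, 1, 1, 0]

Sorted: [0, 1, 1, 1, 4, 6, 6, 7, 8]


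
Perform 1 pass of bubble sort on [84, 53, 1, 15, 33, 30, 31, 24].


Initial: [84, 53, 1, 15, 33, 30, 31, 24]
Pass 1: [53, 1, 15, 33, 30, 31, 24, 84] (7 swaps)

After 1 pass: [53, 1, 15, 33, 30, 31, 24, 84]


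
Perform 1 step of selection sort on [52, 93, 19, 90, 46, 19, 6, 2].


Initial: [52, 93, 19, 90, 46, 19, 6, 2]
Step 1: min=2 at 7
  Swap: [2, 93, 19, 90, 46, 19, 6, 52]

After 1 step: [2, 93, 19, 90, 46, 19, 6, 52]


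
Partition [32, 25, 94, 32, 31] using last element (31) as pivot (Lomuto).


Pivot: 31
  25 <= 31: swap -> [25, 32, 94, 32, 31]
Place pivot at 1: [25, 31, 94, 32, 32]

Partitioned: [25, 31, 94, 32, 32]


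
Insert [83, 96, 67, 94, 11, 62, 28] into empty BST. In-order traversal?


Insert 83: root
Insert 96: R from 83
Insert 67: L from 83
Insert 94: R from 83 -> L from 96
Insert 11: L from 83 -> L from 67
Insert 62: L from 83 -> L from 67 -> R from 11
Insert 28: L from 83 -> L from 67 -> R from 11 -> L from 62

In-order: [11, 28, 62, 67, 83, 94, 96]


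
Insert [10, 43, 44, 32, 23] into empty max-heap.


Insert 10: [10]
Insert 43: [43, 10]
Insert 44: [44, 10, 43]
Insert 32: [44, 32, 43, 10]
Insert 23: [44, 32, 43, 10, 23]

Final heap: [44, 32, 43, 10, 23]


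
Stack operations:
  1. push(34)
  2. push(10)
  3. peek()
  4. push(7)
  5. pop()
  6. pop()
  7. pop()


push(34) -> [34]
push(10) -> [34, 10]
peek()->10
push(7) -> [34, 10, 7]
pop()->7, [34, 10]
pop()->10, [34]
pop()->34, []

Final stack: []


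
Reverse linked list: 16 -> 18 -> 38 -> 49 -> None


Step 1: curr=16, set curr.next=prev(None) | reversed so far: 16
Step 2: curr=18, set curr.next=prev(16) | reversed so far: 18 -> 16
Step 3: curr=38, set curr.next=prev(18) | reversed so far: 38 -> 18 -> 16
Step 4: curr=49, set curr.next=prev(38) | reversed so far: 49 -> 38 -> 18 -> 16

49 -> 38 -> 18 -> 16 -> None


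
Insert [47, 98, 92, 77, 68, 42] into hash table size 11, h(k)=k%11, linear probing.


Insert 47: h=3 -> slot 3
Insert 98: h=10 -> slot 10
Insert 92: h=4 -> slot 4
Insert 77: h=0 -> slot 0
Insert 68: h=2 -> slot 2
Insert 42: h=9 -> slot 9

Table: [77, None, 68, 47, 92, None, None, None, None, 42, 98]


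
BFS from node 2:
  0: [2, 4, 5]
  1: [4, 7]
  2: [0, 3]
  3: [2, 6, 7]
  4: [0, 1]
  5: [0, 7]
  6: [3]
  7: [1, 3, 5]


Visit 2, enqueue [0, 3]
Visit 0, enqueue [4, 5]
Visit 3, enqueue [6, 7]
Visit 4, enqueue [1]
Visit 5, enqueue []
Visit 6, enqueue []
Visit 7, enqueue []
Visit 1, enqueue []

BFS order: [2, 0, 3, 4, 5, 6, 7, 1]


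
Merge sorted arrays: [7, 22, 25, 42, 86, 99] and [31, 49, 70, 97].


Take 7 from A
Take 22 from A
Take 25 from A
Take 31 from B
Take 42 from A
Take 49 from B
Take 70 from B
Take 86 from A
Take 97 from B

Merged: [7, 22, 25, 31, 42, 49, 70, 86, 97, 99]


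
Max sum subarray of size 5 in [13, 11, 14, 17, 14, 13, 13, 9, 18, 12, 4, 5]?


[0:5]: 69
[1:6]: 69
[2:7]: 71
[3:8]: 66
[4:9]: 67
[5:10]: 65
[6:11]: 56
[7:12]: 48

Max: 71 at [2:7]


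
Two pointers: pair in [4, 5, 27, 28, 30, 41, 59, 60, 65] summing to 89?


lo=0(4)+hi=8(65)=69
lo=1(5)+hi=8(65)=70
lo=2(27)+hi=8(65)=92
lo=2(27)+hi=7(60)=87
lo=3(28)+hi=7(60)=88
lo=4(30)+hi=7(60)=90
lo=4(30)+hi=6(59)=89

Yes: 30+59=89


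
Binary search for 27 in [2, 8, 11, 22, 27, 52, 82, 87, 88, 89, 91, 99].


Step 1: lo=0, hi=11, mid=5, val=52
Step 2: lo=0, hi=4, mid=2, val=11
Step 3: lo=3, hi=4, mid=3, val=22
Step 4: lo=4, hi=4, mid=4, val=27

Found at index 4


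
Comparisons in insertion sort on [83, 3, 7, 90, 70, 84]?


Algorithm: insertion sort
Input: [83, 3, 7, 90, 70, 84]
Sorted: [3, 7, 70, 83, 84, 90]

9


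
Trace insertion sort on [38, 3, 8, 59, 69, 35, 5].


Initial: [38, 3, 8, 59, 69, 35, 5]
Insert 3: [3, 38, 8, 59, 69, 35, 5]
Insert 8: [3, 8, 38, 59, 69, 35, 5]
Insert 59: [3, 8, 38, 59, 69, 35, 5]
Insert 69: [3, 8, 38, 59, 69, 35, 5]
Insert 35: [3, 8, 35, 38, 59, 69, 5]
Insert 5: [3, 5, 8, 35, 38, 59, 69]

Sorted: [3, 5, 8, 35, 38, 59, 69]


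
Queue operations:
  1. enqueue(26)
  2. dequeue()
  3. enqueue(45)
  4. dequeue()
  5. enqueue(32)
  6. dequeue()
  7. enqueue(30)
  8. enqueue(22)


enqueue(26) -> [26]
dequeue()->26, []
enqueue(45) -> [45]
dequeue()->45, []
enqueue(32) -> [32]
dequeue()->32, []
enqueue(30) -> [30]
enqueue(22) -> [30, 22]

Final queue: [30, 22]


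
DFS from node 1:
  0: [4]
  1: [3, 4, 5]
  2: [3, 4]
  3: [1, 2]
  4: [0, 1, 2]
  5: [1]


Visit 1, push [5, 4, 3]
Visit 3, push [2]
Visit 2, push [4]
Visit 4, push [0]
Visit 0, push []
Visit 5, push []

DFS order: [1, 3, 2, 4, 0, 5]


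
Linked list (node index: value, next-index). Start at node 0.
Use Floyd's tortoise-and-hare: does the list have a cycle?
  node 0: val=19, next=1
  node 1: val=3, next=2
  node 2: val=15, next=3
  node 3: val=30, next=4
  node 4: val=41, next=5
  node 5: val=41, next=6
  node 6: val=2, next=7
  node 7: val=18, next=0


Floyd's tortoise (slow, +1) and hare (fast, +2):
  init: slow=0, fast=0
  step 1: slow=1, fast=2
  step 2: slow=2, fast=4
  step 3: slow=3, fast=6
  step 4: slow=4, fast=0
  step 5: slow=5, fast=2
  step 6: slow=6, fast=4
  step 7: slow=7, fast=6
  step 8: slow=0, fast=0
  slow == fast at node 0: cycle detected

Cycle: yes


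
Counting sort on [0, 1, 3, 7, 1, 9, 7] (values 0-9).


Input: [0, 1, 3, 7, 1, 9, 7]
Counts: [1, 2, 0, 1, 0, 0, 0, 2, 0, 1]

Sorted: [0, 1, 1, 3, 7, 7, 9]


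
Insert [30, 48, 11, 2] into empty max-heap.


Insert 30: [30]
Insert 48: [48, 30]
Insert 11: [48, 30, 11]
Insert 2: [48, 30, 11, 2]

Final heap: [48, 30, 11, 2]


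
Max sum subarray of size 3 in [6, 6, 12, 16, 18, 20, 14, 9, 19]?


[0:3]: 24
[1:4]: 34
[2:5]: 46
[3:6]: 54
[4:7]: 52
[5:8]: 43
[6:9]: 42

Max: 54 at [3:6]


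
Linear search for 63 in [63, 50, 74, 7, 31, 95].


i=0: 63==63 found!

Found at 0, 1 comps


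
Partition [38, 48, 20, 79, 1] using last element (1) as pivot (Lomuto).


Pivot: 1
Place pivot at 0: [1, 48, 20, 79, 38]

Partitioned: [1, 48, 20, 79, 38]


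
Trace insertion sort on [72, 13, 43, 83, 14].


Initial: [72, 13, 43, 83, 14]
Insert 13: [13, 72, 43, 83, 14]
Insert 43: [13, 43, 72, 83, 14]
Insert 83: [13, 43, 72, 83, 14]
Insert 14: [13, 14, 43, 72, 83]

Sorted: [13, 14, 43, 72, 83]


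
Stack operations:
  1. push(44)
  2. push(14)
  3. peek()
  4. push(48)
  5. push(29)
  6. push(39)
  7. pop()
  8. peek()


push(44) -> [44]
push(14) -> [44, 14]
peek()->14
push(48) -> [44, 14, 48]
push(29) -> [44, 14, 48, 29]
push(39) -> [44, 14, 48, 29, 39]
pop()->39, [44, 14, 48, 29]
peek()->29

Final stack: [44, 14, 48, 29]


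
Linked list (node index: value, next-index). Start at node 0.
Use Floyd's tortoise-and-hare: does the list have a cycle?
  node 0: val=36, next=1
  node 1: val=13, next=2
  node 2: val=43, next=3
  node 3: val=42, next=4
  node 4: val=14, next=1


Floyd's tortoise (slow, +1) and hare (fast, +2):
  init: slow=0, fast=0
  step 1: slow=1, fast=2
  step 2: slow=2, fast=4
  step 3: slow=3, fast=2
  step 4: slow=4, fast=4
  slow == fast at node 4: cycle detected

Cycle: yes


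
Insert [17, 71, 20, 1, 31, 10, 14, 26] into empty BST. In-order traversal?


Insert 17: root
Insert 71: R from 17
Insert 20: R from 17 -> L from 71
Insert 1: L from 17
Insert 31: R from 17 -> L from 71 -> R from 20
Insert 10: L from 17 -> R from 1
Insert 14: L from 17 -> R from 1 -> R from 10
Insert 26: R from 17 -> L from 71 -> R from 20 -> L from 31

In-order: [1, 10, 14, 17, 20, 26, 31, 71]


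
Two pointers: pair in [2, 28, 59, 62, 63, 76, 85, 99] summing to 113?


lo=0(2)+hi=7(99)=101
lo=1(28)+hi=7(99)=127
lo=1(28)+hi=6(85)=113

Yes: 28+85=113


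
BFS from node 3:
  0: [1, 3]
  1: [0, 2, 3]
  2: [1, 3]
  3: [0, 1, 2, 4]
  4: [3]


Visit 3, enqueue [0, 1, 2, 4]
Visit 0, enqueue []
Visit 1, enqueue []
Visit 2, enqueue []
Visit 4, enqueue []

BFS order: [3, 0, 1, 2, 4]


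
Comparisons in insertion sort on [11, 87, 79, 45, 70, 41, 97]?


Algorithm: insertion sort
Input: [11, 87, 79, 45, 70, 41, 97]
Sorted: [11, 41, 45, 70, 79, 87, 97]

15


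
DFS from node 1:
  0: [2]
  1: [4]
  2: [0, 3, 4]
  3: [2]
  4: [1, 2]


Visit 1, push [4]
Visit 4, push [2]
Visit 2, push [3, 0]
Visit 0, push []
Visit 3, push []

DFS order: [1, 4, 2, 0, 3]


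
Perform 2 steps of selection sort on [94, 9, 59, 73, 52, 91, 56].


Initial: [94, 9, 59, 73, 52, 91, 56]
Step 1: min=9 at 1
  Swap: [9, 94, 59, 73, 52, 91, 56]
Step 2: min=52 at 4
  Swap: [9, 52, 59, 73, 94, 91, 56]

After 2 steps: [9, 52, 59, 73, 94, 91, 56]


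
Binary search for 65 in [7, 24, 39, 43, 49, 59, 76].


Step 1: lo=0, hi=6, mid=3, val=43
Step 2: lo=4, hi=6, mid=5, val=59
Step 3: lo=6, hi=6, mid=6, val=76

Not found


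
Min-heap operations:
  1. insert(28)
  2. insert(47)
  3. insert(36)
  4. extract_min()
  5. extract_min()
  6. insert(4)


insert(28) -> [28]
insert(47) -> [28, 47]
insert(36) -> [28, 47, 36]
extract_min()->28, [36, 47]
extract_min()->36, [47]
insert(4) -> [4, 47]

Final heap: [4, 47]


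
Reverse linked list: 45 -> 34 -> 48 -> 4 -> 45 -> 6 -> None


Step 1: curr=45, set curr.next=prev(None) | reversed so far: 45
Step 2: curr=34, set curr.next=prev(45) | reversed so far: 34 -> 45
Step 3: curr=48, set curr.next=prev(34) | reversed so far: 48 -> 34 -> 45
Step 4: curr=4, set curr.next=prev(48) | reversed so far: 4 -> 48 -> 34 -> 45
Step 5: curr=45, set curr.next=prev(4) | reversed so far: 45 -> 4 -> 48 -> 34 -> 45
Step 6: curr=6, set curr.next=prev(45) | reversed so far: 6 -> 45 -> 4 -> 48 -> 34 -> 45

6 -> 45 -> 4 -> 48 -> 34 -> 45 -> None


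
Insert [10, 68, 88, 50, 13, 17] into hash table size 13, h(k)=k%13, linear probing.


Insert 10: h=10 -> slot 10
Insert 68: h=3 -> slot 3
Insert 88: h=10, 1 probes -> slot 11
Insert 50: h=11, 1 probes -> slot 12
Insert 13: h=0 -> slot 0
Insert 17: h=4 -> slot 4

Table: [13, None, None, 68, 17, None, None, None, None, None, 10, 88, 50]


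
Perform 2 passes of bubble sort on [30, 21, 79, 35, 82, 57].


Initial: [30, 21, 79, 35, 82, 57]
Pass 1: [21, 30, 35, 79, 57, 82] (3 swaps)
Pass 2: [21, 30, 35, 57, 79, 82] (1 swaps)

After 2 passes: [21, 30, 35, 57, 79, 82]


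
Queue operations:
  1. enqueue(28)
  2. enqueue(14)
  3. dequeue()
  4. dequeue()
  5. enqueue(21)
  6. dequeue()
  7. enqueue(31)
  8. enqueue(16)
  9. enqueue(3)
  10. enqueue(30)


enqueue(28) -> [28]
enqueue(14) -> [28, 14]
dequeue()->28, [14]
dequeue()->14, []
enqueue(21) -> [21]
dequeue()->21, []
enqueue(31) -> [31]
enqueue(16) -> [31, 16]
enqueue(3) -> [31, 16, 3]
enqueue(30) -> [31, 16, 3, 30]

Final queue: [31, 16, 3, 30]


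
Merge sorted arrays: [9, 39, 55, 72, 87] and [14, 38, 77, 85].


Take 9 from A
Take 14 from B
Take 38 from B
Take 39 from A
Take 55 from A
Take 72 from A
Take 77 from B
Take 85 from B

Merged: [9, 14, 38, 39, 55, 72, 77, 85, 87]


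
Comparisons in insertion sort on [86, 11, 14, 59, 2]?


Algorithm: insertion sort
Input: [86, 11, 14, 59, 2]
Sorted: [2, 11, 14, 59, 86]

9


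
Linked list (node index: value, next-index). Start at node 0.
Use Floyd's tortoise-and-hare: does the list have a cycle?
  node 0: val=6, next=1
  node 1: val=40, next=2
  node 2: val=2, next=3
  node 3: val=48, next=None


Floyd's tortoise (slow, +1) and hare (fast, +2):
  init: slow=0, fast=0
  step 1: slow=1, fast=2
  step 2: fast 2->3->None, no cycle

Cycle: no


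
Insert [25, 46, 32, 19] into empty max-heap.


Insert 25: [25]
Insert 46: [46, 25]
Insert 32: [46, 25, 32]
Insert 19: [46, 25, 32, 19]

Final heap: [46, 25, 32, 19]


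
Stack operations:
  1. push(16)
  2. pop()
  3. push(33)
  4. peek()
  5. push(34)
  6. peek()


push(16) -> [16]
pop()->16, []
push(33) -> [33]
peek()->33
push(34) -> [33, 34]
peek()->34

Final stack: [33, 34]


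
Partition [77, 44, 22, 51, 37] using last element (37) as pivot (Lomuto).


Pivot: 37
  22 <= 37: swap -> [22, 44, 77, 51, 37]
Place pivot at 1: [22, 37, 77, 51, 44]

Partitioned: [22, 37, 77, 51, 44]


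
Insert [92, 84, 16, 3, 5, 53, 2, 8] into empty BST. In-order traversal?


Insert 92: root
Insert 84: L from 92
Insert 16: L from 92 -> L from 84
Insert 3: L from 92 -> L from 84 -> L from 16
Insert 5: L from 92 -> L from 84 -> L from 16 -> R from 3
Insert 53: L from 92 -> L from 84 -> R from 16
Insert 2: L from 92 -> L from 84 -> L from 16 -> L from 3
Insert 8: L from 92 -> L from 84 -> L from 16 -> R from 3 -> R from 5

In-order: [2, 3, 5, 8, 16, 53, 84, 92]


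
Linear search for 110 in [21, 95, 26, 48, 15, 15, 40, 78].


i=0: 21!=110
i=1: 95!=110
i=2: 26!=110
i=3: 48!=110
i=4: 15!=110
i=5: 15!=110
i=6: 40!=110
i=7: 78!=110

Not found, 8 comps


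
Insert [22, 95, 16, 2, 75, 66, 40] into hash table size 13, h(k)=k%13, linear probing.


Insert 22: h=9 -> slot 9
Insert 95: h=4 -> slot 4
Insert 16: h=3 -> slot 3
Insert 2: h=2 -> slot 2
Insert 75: h=10 -> slot 10
Insert 66: h=1 -> slot 1
Insert 40: h=1, 4 probes -> slot 5

Table: [None, 66, 2, 16, 95, 40, None, None, None, 22, 75, None, None]


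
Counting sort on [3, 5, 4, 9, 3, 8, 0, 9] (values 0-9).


Input: [3, 5, 4, 9, 3, 8, 0, 9]
Counts: [1, 0, 0, 2, 1, 1, 0, 0, 1, 2]

Sorted: [0, 3, 3, 4, 5, 8, 9, 9]


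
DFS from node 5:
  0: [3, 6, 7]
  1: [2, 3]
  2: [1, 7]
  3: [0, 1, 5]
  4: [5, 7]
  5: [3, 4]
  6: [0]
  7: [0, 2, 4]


Visit 5, push [4, 3]
Visit 3, push [1, 0]
Visit 0, push [7, 6]
Visit 6, push []
Visit 7, push [4, 2]
Visit 2, push [1]
Visit 1, push []
Visit 4, push []

DFS order: [5, 3, 0, 6, 7, 2, 1, 4]


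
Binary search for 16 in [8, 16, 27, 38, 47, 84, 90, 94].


Step 1: lo=0, hi=7, mid=3, val=38
Step 2: lo=0, hi=2, mid=1, val=16

Found at index 1


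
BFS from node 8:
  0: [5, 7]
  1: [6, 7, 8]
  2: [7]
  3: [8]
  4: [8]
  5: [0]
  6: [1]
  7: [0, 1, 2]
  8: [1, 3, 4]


Visit 8, enqueue [1, 3, 4]
Visit 1, enqueue [6, 7]
Visit 3, enqueue []
Visit 4, enqueue []
Visit 6, enqueue []
Visit 7, enqueue [0, 2]
Visit 0, enqueue [5]
Visit 2, enqueue []
Visit 5, enqueue []

BFS order: [8, 1, 3, 4, 6, 7, 0, 2, 5]


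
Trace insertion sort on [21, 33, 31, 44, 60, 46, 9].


Initial: [21, 33, 31, 44, 60, 46, 9]
Insert 33: [21, 33, 31, 44, 60, 46, 9]
Insert 31: [21, 31, 33, 44, 60, 46, 9]
Insert 44: [21, 31, 33, 44, 60, 46, 9]
Insert 60: [21, 31, 33, 44, 60, 46, 9]
Insert 46: [21, 31, 33, 44, 46, 60, 9]
Insert 9: [9, 21, 31, 33, 44, 46, 60]

Sorted: [9, 21, 31, 33, 44, 46, 60]


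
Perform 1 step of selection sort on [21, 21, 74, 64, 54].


Initial: [21, 21, 74, 64, 54]
Step 1: min=21 at 0
  Swap: [21, 21, 74, 64, 54]

After 1 step: [21, 21, 74, 64, 54]


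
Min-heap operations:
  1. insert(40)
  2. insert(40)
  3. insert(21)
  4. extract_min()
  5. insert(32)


insert(40) -> [40]
insert(40) -> [40, 40]
insert(21) -> [21, 40, 40]
extract_min()->21, [40, 40]
insert(32) -> [32, 40, 40]

Final heap: [32, 40, 40]


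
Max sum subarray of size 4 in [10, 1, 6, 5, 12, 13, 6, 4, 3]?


[0:4]: 22
[1:5]: 24
[2:6]: 36
[3:7]: 36
[4:8]: 35
[5:9]: 26

Max: 36 at [2:6]


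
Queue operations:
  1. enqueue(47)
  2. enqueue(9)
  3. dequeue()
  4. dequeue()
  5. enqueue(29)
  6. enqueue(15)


enqueue(47) -> [47]
enqueue(9) -> [47, 9]
dequeue()->47, [9]
dequeue()->9, []
enqueue(29) -> [29]
enqueue(15) -> [29, 15]

Final queue: [29, 15]


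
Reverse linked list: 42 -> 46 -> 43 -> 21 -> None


Step 1: curr=42, set curr.next=prev(None) | reversed so far: 42
Step 2: curr=46, set curr.next=prev(42) | reversed so far: 46 -> 42
Step 3: curr=43, set curr.next=prev(46) | reversed so far: 43 -> 46 -> 42
Step 4: curr=21, set curr.next=prev(43) | reversed so far: 21 -> 43 -> 46 -> 42

21 -> 43 -> 46 -> 42 -> None


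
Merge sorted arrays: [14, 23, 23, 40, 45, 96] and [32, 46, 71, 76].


Take 14 from A
Take 23 from A
Take 23 from A
Take 32 from B
Take 40 from A
Take 45 from A
Take 46 from B
Take 71 from B
Take 76 from B

Merged: [14, 23, 23, 32, 40, 45, 46, 71, 76, 96]


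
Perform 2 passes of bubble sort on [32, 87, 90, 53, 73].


Initial: [32, 87, 90, 53, 73]
Pass 1: [32, 87, 53, 73, 90] (2 swaps)
Pass 2: [32, 53, 73, 87, 90] (2 swaps)

After 2 passes: [32, 53, 73, 87, 90]


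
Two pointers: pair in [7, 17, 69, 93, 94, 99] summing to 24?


lo=0(7)+hi=5(99)=106
lo=0(7)+hi=4(94)=101
lo=0(7)+hi=3(93)=100
lo=0(7)+hi=2(69)=76
lo=0(7)+hi=1(17)=24

Yes: 7+17=24


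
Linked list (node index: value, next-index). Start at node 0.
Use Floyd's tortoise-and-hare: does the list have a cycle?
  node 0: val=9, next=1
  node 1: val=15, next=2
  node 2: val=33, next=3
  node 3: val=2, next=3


Floyd's tortoise (slow, +1) and hare (fast, +2):
  init: slow=0, fast=0
  step 1: slow=1, fast=2
  step 2: slow=2, fast=3
  step 3: slow=3, fast=3
  slow == fast at node 3: cycle detected

Cycle: yes


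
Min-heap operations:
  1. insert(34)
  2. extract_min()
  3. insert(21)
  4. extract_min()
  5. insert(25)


insert(34) -> [34]
extract_min()->34, []
insert(21) -> [21]
extract_min()->21, []
insert(25) -> [25]

Final heap: [25]


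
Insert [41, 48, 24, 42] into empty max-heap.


Insert 41: [41]
Insert 48: [48, 41]
Insert 24: [48, 41, 24]
Insert 42: [48, 42, 24, 41]

Final heap: [48, 42, 24, 41]


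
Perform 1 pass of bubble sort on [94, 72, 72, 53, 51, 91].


Initial: [94, 72, 72, 53, 51, 91]
Pass 1: [72, 72, 53, 51, 91, 94] (5 swaps)

After 1 pass: [72, 72, 53, 51, 91, 94]


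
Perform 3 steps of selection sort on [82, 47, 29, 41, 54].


Initial: [82, 47, 29, 41, 54]
Step 1: min=29 at 2
  Swap: [29, 47, 82, 41, 54]
Step 2: min=41 at 3
  Swap: [29, 41, 82, 47, 54]
Step 3: min=47 at 3
  Swap: [29, 41, 47, 82, 54]

After 3 steps: [29, 41, 47, 82, 54]


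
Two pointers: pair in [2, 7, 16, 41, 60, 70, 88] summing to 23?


lo=0(2)+hi=6(88)=90
lo=0(2)+hi=5(70)=72
lo=0(2)+hi=4(60)=62
lo=0(2)+hi=3(41)=43
lo=0(2)+hi=2(16)=18
lo=1(7)+hi=2(16)=23

Yes: 7+16=23


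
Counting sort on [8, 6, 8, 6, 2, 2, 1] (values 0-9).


Input: [8, 6, 8, 6, 2, 2, 1]
Counts: [0, 1, 2, 0, 0, 0, 2, 0, 2, 0]

Sorted: [1, 2, 2, 6, 6, 8, 8]


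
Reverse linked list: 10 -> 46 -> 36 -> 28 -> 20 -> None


Step 1: curr=10, set curr.next=prev(None) | reversed so far: 10
Step 2: curr=46, set curr.next=prev(10) | reversed so far: 46 -> 10
Step 3: curr=36, set curr.next=prev(46) | reversed so far: 36 -> 46 -> 10
Step 4: curr=28, set curr.next=prev(36) | reversed so far: 28 -> 36 -> 46 -> 10
Step 5: curr=20, set curr.next=prev(28) | reversed so far: 20 -> 28 -> 36 -> 46 -> 10

20 -> 28 -> 36 -> 46 -> 10 -> None


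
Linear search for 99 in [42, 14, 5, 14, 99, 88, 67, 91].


i=0: 42!=99
i=1: 14!=99
i=2: 5!=99
i=3: 14!=99
i=4: 99==99 found!

Found at 4, 5 comps


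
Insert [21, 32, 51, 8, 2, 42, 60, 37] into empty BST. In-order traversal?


Insert 21: root
Insert 32: R from 21
Insert 51: R from 21 -> R from 32
Insert 8: L from 21
Insert 2: L from 21 -> L from 8
Insert 42: R from 21 -> R from 32 -> L from 51
Insert 60: R from 21 -> R from 32 -> R from 51
Insert 37: R from 21 -> R from 32 -> L from 51 -> L from 42

In-order: [2, 8, 21, 32, 37, 42, 51, 60]


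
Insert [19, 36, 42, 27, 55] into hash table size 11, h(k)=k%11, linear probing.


Insert 19: h=8 -> slot 8
Insert 36: h=3 -> slot 3
Insert 42: h=9 -> slot 9
Insert 27: h=5 -> slot 5
Insert 55: h=0 -> slot 0

Table: [55, None, None, 36, None, 27, None, None, 19, 42, None]


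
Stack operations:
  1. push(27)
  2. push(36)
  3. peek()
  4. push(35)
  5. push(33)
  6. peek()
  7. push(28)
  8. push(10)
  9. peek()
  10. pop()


push(27) -> [27]
push(36) -> [27, 36]
peek()->36
push(35) -> [27, 36, 35]
push(33) -> [27, 36, 35, 33]
peek()->33
push(28) -> [27, 36, 35, 33, 28]
push(10) -> [27, 36, 35, 33, 28, 10]
peek()->10
pop()->10, [27, 36, 35, 33, 28]

Final stack: [27, 36, 35, 33, 28]


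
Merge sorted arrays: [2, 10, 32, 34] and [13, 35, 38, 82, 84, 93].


Take 2 from A
Take 10 from A
Take 13 from B
Take 32 from A
Take 34 from A

Merged: [2, 10, 13, 32, 34, 35, 38, 82, 84, 93]


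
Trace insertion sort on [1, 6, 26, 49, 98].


Initial: [1, 6, 26, 49, 98]
Insert 6: [1, 6, 26, 49, 98]
Insert 26: [1, 6, 26, 49, 98]
Insert 49: [1, 6, 26, 49, 98]
Insert 98: [1, 6, 26, 49, 98]

Sorted: [1, 6, 26, 49, 98]


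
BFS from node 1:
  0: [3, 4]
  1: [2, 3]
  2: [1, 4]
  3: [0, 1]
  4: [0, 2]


Visit 1, enqueue [2, 3]
Visit 2, enqueue [4]
Visit 3, enqueue [0]
Visit 4, enqueue []
Visit 0, enqueue []

BFS order: [1, 2, 3, 4, 0]


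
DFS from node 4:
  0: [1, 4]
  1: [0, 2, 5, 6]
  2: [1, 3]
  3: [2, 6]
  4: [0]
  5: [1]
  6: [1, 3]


Visit 4, push [0]
Visit 0, push [1]
Visit 1, push [6, 5, 2]
Visit 2, push [3]
Visit 3, push [6]
Visit 6, push []
Visit 5, push []

DFS order: [4, 0, 1, 2, 3, 6, 5]


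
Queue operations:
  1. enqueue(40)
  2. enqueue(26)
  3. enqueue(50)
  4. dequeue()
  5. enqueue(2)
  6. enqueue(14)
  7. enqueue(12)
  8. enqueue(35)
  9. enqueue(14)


enqueue(40) -> [40]
enqueue(26) -> [40, 26]
enqueue(50) -> [40, 26, 50]
dequeue()->40, [26, 50]
enqueue(2) -> [26, 50, 2]
enqueue(14) -> [26, 50, 2, 14]
enqueue(12) -> [26, 50, 2, 14, 12]
enqueue(35) -> [26, 50, 2, 14, 12, 35]
enqueue(14) -> [26, 50, 2, 14, 12, 35, 14]

Final queue: [26, 50, 2, 14, 12, 35, 14]


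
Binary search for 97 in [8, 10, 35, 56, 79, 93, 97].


Step 1: lo=0, hi=6, mid=3, val=56
Step 2: lo=4, hi=6, mid=5, val=93
Step 3: lo=6, hi=6, mid=6, val=97

Found at index 6


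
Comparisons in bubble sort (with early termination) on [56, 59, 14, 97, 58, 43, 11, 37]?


Algorithm: bubble sort (with early termination)
Input: [56, 59, 14, 97, 58, 43, 11, 37]
Sorted: [11, 14, 37, 43, 56, 58, 59, 97]

28


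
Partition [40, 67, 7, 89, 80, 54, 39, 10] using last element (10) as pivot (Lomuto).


Pivot: 10
  7 <= 10: swap -> [7, 67, 40, 89, 80, 54, 39, 10]
Place pivot at 1: [7, 10, 40, 89, 80, 54, 39, 67]

Partitioned: [7, 10, 40, 89, 80, 54, 39, 67]


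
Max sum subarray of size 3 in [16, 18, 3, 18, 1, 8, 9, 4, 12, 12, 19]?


[0:3]: 37
[1:4]: 39
[2:5]: 22
[3:6]: 27
[4:7]: 18
[5:8]: 21
[6:9]: 25
[7:10]: 28
[8:11]: 43

Max: 43 at [8:11]


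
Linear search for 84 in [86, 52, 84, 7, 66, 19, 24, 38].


i=0: 86!=84
i=1: 52!=84
i=2: 84==84 found!

Found at 2, 3 comps


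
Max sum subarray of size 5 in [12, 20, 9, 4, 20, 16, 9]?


[0:5]: 65
[1:6]: 69
[2:7]: 58

Max: 69 at [1:6]


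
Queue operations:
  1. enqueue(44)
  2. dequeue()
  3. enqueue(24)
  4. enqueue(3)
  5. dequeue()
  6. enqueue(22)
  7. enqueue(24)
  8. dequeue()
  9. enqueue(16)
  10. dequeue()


enqueue(44) -> [44]
dequeue()->44, []
enqueue(24) -> [24]
enqueue(3) -> [24, 3]
dequeue()->24, [3]
enqueue(22) -> [3, 22]
enqueue(24) -> [3, 22, 24]
dequeue()->3, [22, 24]
enqueue(16) -> [22, 24, 16]
dequeue()->22, [24, 16]

Final queue: [24, 16]


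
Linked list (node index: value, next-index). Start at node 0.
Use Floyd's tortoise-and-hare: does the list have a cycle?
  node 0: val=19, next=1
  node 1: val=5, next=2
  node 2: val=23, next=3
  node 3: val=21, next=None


Floyd's tortoise (slow, +1) and hare (fast, +2):
  init: slow=0, fast=0
  step 1: slow=1, fast=2
  step 2: fast 2->3->None, no cycle

Cycle: no


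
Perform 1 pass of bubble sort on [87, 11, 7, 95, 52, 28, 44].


Initial: [87, 11, 7, 95, 52, 28, 44]
Pass 1: [11, 7, 87, 52, 28, 44, 95] (5 swaps)

After 1 pass: [11, 7, 87, 52, 28, 44, 95]


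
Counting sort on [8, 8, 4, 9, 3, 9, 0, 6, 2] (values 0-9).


Input: [8, 8, 4, 9, 3, 9, 0, 6, 2]
Counts: [1, 0, 1, 1, 1, 0, 1, 0, 2, 2]

Sorted: [0, 2, 3, 4, 6, 8, 8, 9, 9]


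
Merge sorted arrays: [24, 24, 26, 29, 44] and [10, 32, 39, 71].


Take 10 from B
Take 24 from A
Take 24 from A
Take 26 from A
Take 29 from A
Take 32 from B
Take 39 from B
Take 44 from A

Merged: [10, 24, 24, 26, 29, 32, 39, 44, 71]


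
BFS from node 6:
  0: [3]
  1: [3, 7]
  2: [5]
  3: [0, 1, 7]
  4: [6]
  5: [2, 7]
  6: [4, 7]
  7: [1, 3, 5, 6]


Visit 6, enqueue [4, 7]
Visit 4, enqueue []
Visit 7, enqueue [1, 3, 5]
Visit 1, enqueue []
Visit 3, enqueue [0]
Visit 5, enqueue [2]
Visit 0, enqueue []
Visit 2, enqueue []

BFS order: [6, 4, 7, 1, 3, 5, 0, 2]


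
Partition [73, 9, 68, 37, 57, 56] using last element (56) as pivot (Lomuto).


Pivot: 56
  9 <= 56: swap -> [9, 73, 68, 37, 57, 56]
  37 <= 56: swap -> [9, 37, 68, 73, 57, 56]
Place pivot at 2: [9, 37, 56, 73, 57, 68]

Partitioned: [9, 37, 56, 73, 57, 68]


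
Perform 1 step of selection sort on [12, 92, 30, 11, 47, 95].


Initial: [12, 92, 30, 11, 47, 95]
Step 1: min=11 at 3
  Swap: [11, 92, 30, 12, 47, 95]

After 1 step: [11, 92, 30, 12, 47, 95]


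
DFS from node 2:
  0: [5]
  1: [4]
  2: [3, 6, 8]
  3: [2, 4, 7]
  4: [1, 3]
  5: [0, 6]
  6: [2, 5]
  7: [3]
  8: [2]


Visit 2, push [8, 6, 3]
Visit 3, push [7, 4]
Visit 4, push [1]
Visit 1, push []
Visit 7, push []
Visit 6, push [5]
Visit 5, push [0]
Visit 0, push []
Visit 8, push []

DFS order: [2, 3, 4, 1, 7, 6, 5, 0, 8]


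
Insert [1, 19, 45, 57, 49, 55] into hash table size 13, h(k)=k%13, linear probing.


Insert 1: h=1 -> slot 1
Insert 19: h=6 -> slot 6
Insert 45: h=6, 1 probes -> slot 7
Insert 57: h=5 -> slot 5
Insert 49: h=10 -> slot 10
Insert 55: h=3 -> slot 3

Table: [None, 1, None, 55, None, 57, 19, 45, None, None, 49, None, None]


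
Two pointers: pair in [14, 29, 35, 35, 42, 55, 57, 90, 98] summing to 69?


lo=0(14)+hi=8(98)=112
lo=0(14)+hi=7(90)=104
lo=0(14)+hi=6(57)=71
lo=0(14)+hi=5(55)=69

Yes: 14+55=69


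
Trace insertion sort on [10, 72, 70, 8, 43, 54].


Initial: [10, 72, 70, 8, 43, 54]
Insert 72: [10, 72, 70, 8, 43, 54]
Insert 70: [10, 70, 72, 8, 43, 54]
Insert 8: [8, 10, 70, 72, 43, 54]
Insert 43: [8, 10, 43, 70, 72, 54]
Insert 54: [8, 10, 43, 54, 70, 72]

Sorted: [8, 10, 43, 54, 70, 72]


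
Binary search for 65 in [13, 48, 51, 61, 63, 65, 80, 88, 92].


Step 1: lo=0, hi=8, mid=4, val=63
Step 2: lo=5, hi=8, mid=6, val=80
Step 3: lo=5, hi=5, mid=5, val=65

Found at index 5


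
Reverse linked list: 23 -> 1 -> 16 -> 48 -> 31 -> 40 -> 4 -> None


Step 1: curr=23, set curr.next=prev(None) | reversed so far: 23
Step 2: curr=1, set curr.next=prev(23) | reversed so far: 1 -> 23
Step 3: curr=16, set curr.next=prev(1) | reversed so far: 16 -> 1 -> 23
Step 4: curr=48, set curr.next=prev(16) | reversed so far: 48 -> 16 -> 1 -> 23
Step 5: curr=31, set curr.next=prev(48) | reversed so far: 31 -> 48 -> 16 -> 1 -> 23
Step 6: curr=40, set curr.next=prev(31) | reversed so far: 40 -> 31 -> 48 -> 16 -> 1 -> 23
Step 7: curr=4, set curr.next=prev(40) | reversed so far: 4 -> 40 -> 31 -> 48 -> 16 -> 1 -> 23

4 -> 40 -> 31 -> 48 -> 16 -> 1 -> 23 -> None


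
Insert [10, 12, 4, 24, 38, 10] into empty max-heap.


Insert 10: [10]
Insert 12: [12, 10]
Insert 4: [12, 10, 4]
Insert 24: [24, 12, 4, 10]
Insert 38: [38, 24, 4, 10, 12]
Insert 10: [38, 24, 10, 10, 12, 4]

Final heap: [38, 24, 10, 10, 12, 4]


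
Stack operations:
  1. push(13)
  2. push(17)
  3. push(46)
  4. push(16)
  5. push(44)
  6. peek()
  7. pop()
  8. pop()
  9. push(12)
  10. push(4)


push(13) -> [13]
push(17) -> [13, 17]
push(46) -> [13, 17, 46]
push(16) -> [13, 17, 46, 16]
push(44) -> [13, 17, 46, 16, 44]
peek()->44
pop()->44, [13, 17, 46, 16]
pop()->16, [13, 17, 46]
push(12) -> [13, 17, 46, 12]
push(4) -> [13, 17, 46, 12, 4]

Final stack: [13, 17, 46, 12, 4]


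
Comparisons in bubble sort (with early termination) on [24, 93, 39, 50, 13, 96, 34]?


Algorithm: bubble sort (with early termination)
Input: [24, 93, 39, 50, 13, 96, 34]
Sorted: [13, 24, 34, 39, 50, 93, 96]

20


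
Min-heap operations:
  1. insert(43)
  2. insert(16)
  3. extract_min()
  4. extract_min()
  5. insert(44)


insert(43) -> [43]
insert(16) -> [16, 43]
extract_min()->16, [43]
extract_min()->43, []
insert(44) -> [44]

Final heap: [44]


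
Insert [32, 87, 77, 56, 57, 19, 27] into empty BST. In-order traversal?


Insert 32: root
Insert 87: R from 32
Insert 77: R from 32 -> L from 87
Insert 56: R from 32 -> L from 87 -> L from 77
Insert 57: R from 32 -> L from 87 -> L from 77 -> R from 56
Insert 19: L from 32
Insert 27: L from 32 -> R from 19

In-order: [19, 27, 32, 56, 57, 77, 87]


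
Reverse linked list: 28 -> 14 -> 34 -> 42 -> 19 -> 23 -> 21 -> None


Step 1: curr=28, set curr.next=prev(None) | reversed so far: 28
Step 2: curr=14, set curr.next=prev(28) | reversed so far: 14 -> 28
Step 3: curr=34, set curr.next=prev(14) | reversed so far: 34 -> 14 -> 28
Step 4: curr=42, set curr.next=prev(34) | reversed so far: 42 -> 34 -> 14 -> 28
Step 5: curr=19, set curr.next=prev(42) | reversed so far: 19 -> 42 -> 34 -> 14 -> 28
Step 6: curr=23, set curr.next=prev(19) | reversed so far: 23 -> 19 -> 42 -> 34 -> 14 -> 28
Step 7: curr=21, set curr.next=prev(23) | reversed so far: 21 -> 23 -> 19 -> 42 -> 34 -> 14 -> 28

21 -> 23 -> 19 -> 42 -> 34 -> 14 -> 28 -> None


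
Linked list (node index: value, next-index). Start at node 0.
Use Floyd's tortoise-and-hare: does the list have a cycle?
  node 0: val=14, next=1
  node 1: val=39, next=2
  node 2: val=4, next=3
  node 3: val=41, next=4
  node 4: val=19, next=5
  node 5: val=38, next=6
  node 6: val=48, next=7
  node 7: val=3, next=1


Floyd's tortoise (slow, +1) and hare (fast, +2):
  init: slow=0, fast=0
  step 1: slow=1, fast=2
  step 2: slow=2, fast=4
  step 3: slow=3, fast=6
  step 4: slow=4, fast=1
  step 5: slow=5, fast=3
  step 6: slow=6, fast=5
  step 7: slow=7, fast=7
  slow == fast at node 7: cycle detected

Cycle: yes


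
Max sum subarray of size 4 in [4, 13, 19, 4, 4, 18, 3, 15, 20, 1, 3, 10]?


[0:4]: 40
[1:5]: 40
[2:6]: 45
[3:7]: 29
[4:8]: 40
[5:9]: 56
[6:10]: 39
[7:11]: 39
[8:12]: 34

Max: 56 at [5:9]


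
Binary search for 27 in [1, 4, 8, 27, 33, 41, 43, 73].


Step 1: lo=0, hi=7, mid=3, val=27

Found at index 3


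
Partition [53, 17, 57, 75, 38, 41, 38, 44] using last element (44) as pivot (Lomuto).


Pivot: 44
  17 <= 44: swap -> [17, 53, 57, 75, 38, 41, 38, 44]
  38 <= 44: swap -> [17, 38, 57, 75, 53, 41, 38, 44]
  41 <= 44: swap -> [17, 38, 41, 75, 53, 57, 38, 44]
  38 <= 44: swap -> [17, 38, 41, 38, 53, 57, 75, 44]
Place pivot at 4: [17, 38, 41, 38, 44, 57, 75, 53]

Partitioned: [17, 38, 41, 38, 44, 57, 75, 53]


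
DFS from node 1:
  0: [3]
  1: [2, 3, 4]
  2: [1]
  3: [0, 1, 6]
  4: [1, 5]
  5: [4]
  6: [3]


Visit 1, push [4, 3, 2]
Visit 2, push []
Visit 3, push [6, 0]
Visit 0, push []
Visit 6, push []
Visit 4, push [5]
Visit 5, push []

DFS order: [1, 2, 3, 0, 6, 4, 5]


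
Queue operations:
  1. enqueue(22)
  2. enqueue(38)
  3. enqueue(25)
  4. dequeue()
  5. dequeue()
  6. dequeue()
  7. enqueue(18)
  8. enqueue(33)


enqueue(22) -> [22]
enqueue(38) -> [22, 38]
enqueue(25) -> [22, 38, 25]
dequeue()->22, [38, 25]
dequeue()->38, [25]
dequeue()->25, []
enqueue(18) -> [18]
enqueue(33) -> [18, 33]

Final queue: [18, 33]


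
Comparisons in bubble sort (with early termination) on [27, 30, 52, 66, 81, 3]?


Algorithm: bubble sort (with early termination)
Input: [27, 30, 52, 66, 81, 3]
Sorted: [3, 27, 30, 52, 66, 81]

15


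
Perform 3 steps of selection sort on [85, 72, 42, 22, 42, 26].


Initial: [85, 72, 42, 22, 42, 26]
Step 1: min=22 at 3
  Swap: [22, 72, 42, 85, 42, 26]
Step 2: min=26 at 5
  Swap: [22, 26, 42, 85, 42, 72]
Step 3: min=42 at 2
  Swap: [22, 26, 42, 85, 42, 72]

After 3 steps: [22, 26, 42, 85, 42, 72]


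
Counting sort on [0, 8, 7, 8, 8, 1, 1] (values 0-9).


Input: [0, 8, 7, 8, 8, 1, 1]
Counts: [1, 2, 0, 0, 0, 0, 0, 1, 3, 0]

Sorted: [0, 1, 1, 7, 8, 8, 8]


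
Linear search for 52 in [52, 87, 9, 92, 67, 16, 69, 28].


i=0: 52==52 found!

Found at 0, 1 comps


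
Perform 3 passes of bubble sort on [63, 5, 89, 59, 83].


Initial: [63, 5, 89, 59, 83]
Pass 1: [5, 63, 59, 83, 89] (3 swaps)
Pass 2: [5, 59, 63, 83, 89] (1 swaps)
Pass 3: [5, 59, 63, 83, 89] (0 swaps)

After 3 passes: [5, 59, 63, 83, 89]


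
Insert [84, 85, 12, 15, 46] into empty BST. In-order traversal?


Insert 84: root
Insert 85: R from 84
Insert 12: L from 84
Insert 15: L from 84 -> R from 12
Insert 46: L from 84 -> R from 12 -> R from 15

In-order: [12, 15, 46, 84, 85]


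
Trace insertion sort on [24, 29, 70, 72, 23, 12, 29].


Initial: [24, 29, 70, 72, 23, 12, 29]
Insert 29: [24, 29, 70, 72, 23, 12, 29]
Insert 70: [24, 29, 70, 72, 23, 12, 29]
Insert 72: [24, 29, 70, 72, 23, 12, 29]
Insert 23: [23, 24, 29, 70, 72, 12, 29]
Insert 12: [12, 23, 24, 29, 70, 72, 29]
Insert 29: [12, 23, 24, 29, 29, 70, 72]

Sorted: [12, 23, 24, 29, 29, 70, 72]


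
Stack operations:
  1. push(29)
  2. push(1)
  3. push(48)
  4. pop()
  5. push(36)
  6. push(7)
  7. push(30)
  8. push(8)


push(29) -> [29]
push(1) -> [29, 1]
push(48) -> [29, 1, 48]
pop()->48, [29, 1]
push(36) -> [29, 1, 36]
push(7) -> [29, 1, 36, 7]
push(30) -> [29, 1, 36, 7, 30]
push(8) -> [29, 1, 36, 7, 30, 8]

Final stack: [29, 1, 36, 7, 30, 8]


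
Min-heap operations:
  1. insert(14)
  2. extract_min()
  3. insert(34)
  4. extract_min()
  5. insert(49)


insert(14) -> [14]
extract_min()->14, []
insert(34) -> [34]
extract_min()->34, []
insert(49) -> [49]

Final heap: [49]


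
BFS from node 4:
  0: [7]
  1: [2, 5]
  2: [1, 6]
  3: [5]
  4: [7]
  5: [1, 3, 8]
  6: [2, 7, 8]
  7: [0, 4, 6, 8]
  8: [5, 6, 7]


Visit 4, enqueue [7]
Visit 7, enqueue [0, 6, 8]
Visit 0, enqueue []
Visit 6, enqueue [2]
Visit 8, enqueue [5]
Visit 2, enqueue [1]
Visit 5, enqueue [3]
Visit 1, enqueue []
Visit 3, enqueue []

BFS order: [4, 7, 0, 6, 8, 2, 5, 1, 3]


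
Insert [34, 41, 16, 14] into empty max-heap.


Insert 34: [34]
Insert 41: [41, 34]
Insert 16: [41, 34, 16]
Insert 14: [41, 34, 16, 14]

Final heap: [41, 34, 16, 14]


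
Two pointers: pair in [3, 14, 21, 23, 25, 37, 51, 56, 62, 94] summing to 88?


lo=0(3)+hi=9(94)=97
lo=0(3)+hi=8(62)=65
lo=1(14)+hi=8(62)=76
lo=2(21)+hi=8(62)=83
lo=3(23)+hi=8(62)=85
lo=4(25)+hi=8(62)=87
lo=5(37)+hi=8(62)=99
lo=5(37)+hi=7(56)=93
lo=5(37)+hi=6(51)=88

Yes: 37+51=88


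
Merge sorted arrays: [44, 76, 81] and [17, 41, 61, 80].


Take 17 from B
Take 41 from B
Take 44 from A
Take 61 from B
Take 76 from A
Take 80 from B

Merged: [17, 41, 44, 61, 76, 80, 81]


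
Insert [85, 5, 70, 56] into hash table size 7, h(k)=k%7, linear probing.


Insert 85: h=1 -> slot 1
Insert 5: h=5 -> slot 5
Insert 70: h=0 -> slot 0
Insert 56: h=0, 2 probes -> slot 2

Table: [70, 85, 56, None, None, 5, None]


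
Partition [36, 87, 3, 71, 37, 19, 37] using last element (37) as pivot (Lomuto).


Pivot: 37
  36 <= 37: advance i (no swap)
  3 <= 37: swap -> [36, 3, 87, 71, 37, 19, 37]
  37 <= 37: swap -> [36, 3, 37, 71, 87, 19, 37]
  19 <= 37: swap -> [36, 3, 37, 19, 87, 71, 37]
Place pivot at 4: [36, 3, 37, 19, 37, 71, 87]

Partitioned: [36, 3, 37, 19, 37, 71, 87]


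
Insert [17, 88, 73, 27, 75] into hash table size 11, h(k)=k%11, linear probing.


Insert 17: h=6 -> slot 6
Insert 88: h=0 -> slot 0
Insert 73: h=7 -> slot 7
Insert 27: h=5 -> slot 5
Insert 75: h=9 -> slot 9

Table: [88, None, None, None, None, 27, 17, 73, None, 75, None]


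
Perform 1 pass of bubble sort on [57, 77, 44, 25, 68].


Initial: [57, 77, 44, 25, 68]
Pass 1: [57, 44, 25, 68, 77] (3 swaps)

After 1 pass: [57, 44, 25, 68, 77]


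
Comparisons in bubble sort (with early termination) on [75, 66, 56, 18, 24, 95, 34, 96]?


Algorithm: bubble sort (with early termination)
Input: [75, 66, 56, 18, 24, 95, 34, 96]
Sorted: [18, 24, 34, 56, 66, 75, 95, 96]

25


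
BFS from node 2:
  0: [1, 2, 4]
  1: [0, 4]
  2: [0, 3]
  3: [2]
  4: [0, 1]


Visit 2, enqueue [0, 3]
Visit 0, enqueue [1, 4]
Visit 3, enqueue []
Visit 1, enqueue []
Visit 4, enqueue []

BFS order: [2, 0, 3, 1, 4]


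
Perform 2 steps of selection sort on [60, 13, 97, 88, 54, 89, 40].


Initial: [60, 13, 97, 88, 54, 89, 40]
Step 1: min=13 at 1
  Swap: [13, 60, 97, 88, 54, 89, 40]
Step 2: min=40 at 6
  Swap: [13, 40, 97, 88, 54, 89, 60]

After 2 steps: [13, 40, 97, 88, 54, 89, 60]


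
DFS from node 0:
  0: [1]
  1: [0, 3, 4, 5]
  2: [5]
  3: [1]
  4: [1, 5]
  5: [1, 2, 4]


Visit 0, push [1]
Visit 1, push [5, 4, 3]
Visit 3, push []
Visit 4, push [5]
Visit 5, push [2]
Visit 2, push []

DFS order: [0, 1, 3, 4, 5, 2]


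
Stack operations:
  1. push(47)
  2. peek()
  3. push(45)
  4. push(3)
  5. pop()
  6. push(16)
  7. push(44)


push(47) -> [47]
peek()->47
push(45) -> [47, 45]
push(3) -> [47, 45, 3]
pop()->3, [47, 45]
push(16) -> [47, 45, 16]
push(44) -> [47, 45, 16, 44]

Final stack: [47, 45, 16, 44]


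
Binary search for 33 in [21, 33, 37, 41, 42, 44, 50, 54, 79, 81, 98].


Step 1: lo=0, hi=10, mid=5, val=44
Step 2: lo=0, hi=4, mid=2, val=37
Step 3: lo=0, hi=1, mid=0, val=21
Step 4: lo=1, hi=1, mid=1, val=33

Found at index 1


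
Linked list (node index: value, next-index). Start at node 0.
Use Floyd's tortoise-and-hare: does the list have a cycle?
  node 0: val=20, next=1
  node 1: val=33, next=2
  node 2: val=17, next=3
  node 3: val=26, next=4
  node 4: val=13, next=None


Floyd's tortoise (slow, +1) and hare (fast, +2):
  init: slow=0, fast=0
  step 1: slow=1, fast=2
  step 2: slow=2, fast=4
  step 3: fast -> None, no cycle

Cycle: no


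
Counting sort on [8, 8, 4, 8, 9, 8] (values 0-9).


Input: [8, 8, 4, 8, 9, 8]
Counts: [0, 0, 0, 0, 1, 0, 0, 0, 4, 1]

Sorted: [4, 8, 8, 8, 8, 9]


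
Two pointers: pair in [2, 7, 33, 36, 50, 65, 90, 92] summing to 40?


lo=0(2)+hi=7(92)=94
lo=0(2)+hi=6(90)=92
lo=0(2)+hi=5(65)=67
lo=0(2)+hi=4(50)=52
lo=0(2)+hi=3(36)=38
lo=1(7)+hi=3(36)=43
lo=1(7)+hi=2(33)=40

Yes: 7+33=40


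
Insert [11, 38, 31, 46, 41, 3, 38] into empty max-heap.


Insert 11: [11]
Insert 38: [38, 11]
Insert 31: [38, 11, 31]
Insert 46: [46, 38, 31, 11]
Insert 41: [46, 41, 31, 11, 38]
Insert 3: [46, 41, 31, 11, 38, 3]
Insert 38: [46, 41, 38, 11, 38, 3, 31]

Final heap: [46, 41, 38, 11, 38, 3, 31]


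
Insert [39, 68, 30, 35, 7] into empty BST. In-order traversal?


Insert 39: root
Insert 68: R from 39
Insert 30: L from 39
Insert 35: L from 39 -> R from 30
Insert 7: L from 39 -> L from 30

In-order: [7, 30, 35, 39, 68]


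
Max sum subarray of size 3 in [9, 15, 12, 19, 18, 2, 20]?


[0:3]: 36
[1:4]: 46
[2:5]: 49
[3:6]: 39
[4:7]: 40

Max: 49 at [2:5]


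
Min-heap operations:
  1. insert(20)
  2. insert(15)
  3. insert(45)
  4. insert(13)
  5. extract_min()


insert(20) -> [20]
insert(15) -> [15, 20]
insert(45) -> [15, 20, 45]
insert(13) -> [13, 15, 45, 20]
extract_min()->13, [15, 20, 45]

Final heap: [15, 20, 45]


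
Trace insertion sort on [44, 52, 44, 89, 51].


Initial: [44, 52, 44, 89, 51]
Insert 52: [44, 52, 44, 89, 51]
Insert 44: [44, 44, 52, 89, 51]
Insert 89: [44, 44, 52, 89, 51]
Insert 51: [44, 44, 51, 52, 89]

Sorted: [44, 44, 51, 52, 89]


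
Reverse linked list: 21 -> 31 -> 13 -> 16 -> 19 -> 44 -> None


Step 1: curr=21, set curr.next=prev(None) | reversed so far: 21
Step 2: curr=31, set curr.next=prev(21) | reversed so far: 31 -> 21
Step 3: curr=13, set curr.next=prev(31) | reversed so far: 13 -> 31 -> 21
Step 4: curr=16, set curr.next=prev(13) | reversed so far: 16 -> 13 -> 31 -> 21
Step 5: curr=19, set curr.next=prev(16) | reversed so far: 19 -> 16 -> 13 -> 31 -> 21
Step 6: curr=44, set curr.next=prev(19) | reversed so far: 44 -> 19 -> 16 -> 13 -> 31 -> 21

44 -> 19 -> 16 -> 13 -> 31 -> 21 -> None
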